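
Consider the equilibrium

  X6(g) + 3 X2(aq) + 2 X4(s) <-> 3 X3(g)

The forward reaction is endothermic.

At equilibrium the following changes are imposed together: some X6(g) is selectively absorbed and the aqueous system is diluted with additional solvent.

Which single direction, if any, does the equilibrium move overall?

Removing X6 (g), a reactant, drives the reaction to the left.
Dilution lowers every aqueous concentration by the same factor. Δn_aq = 0 − 3 = -3, so the system shifts toward the side with more dissolved moles — to the left.
All effects act in the same direction — net shift to the left.

left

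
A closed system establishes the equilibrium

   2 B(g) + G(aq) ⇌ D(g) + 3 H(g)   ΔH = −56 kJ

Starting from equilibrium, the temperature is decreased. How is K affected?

increases

K depends on temperature via the van 't Hoff relation. The forward reaction is exothermic, so lowering T increases K.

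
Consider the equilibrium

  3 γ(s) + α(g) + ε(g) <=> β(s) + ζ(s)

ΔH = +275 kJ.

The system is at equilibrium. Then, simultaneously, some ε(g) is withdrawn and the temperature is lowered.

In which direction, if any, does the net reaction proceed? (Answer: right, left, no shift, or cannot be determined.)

Removing ε (g), a reactant, drives the reaction to the left.
The forward reaction is endothermic. Lowering T favours the exothermic direction — shift to the left.
All effects act in the same direction — net shift to the left.

left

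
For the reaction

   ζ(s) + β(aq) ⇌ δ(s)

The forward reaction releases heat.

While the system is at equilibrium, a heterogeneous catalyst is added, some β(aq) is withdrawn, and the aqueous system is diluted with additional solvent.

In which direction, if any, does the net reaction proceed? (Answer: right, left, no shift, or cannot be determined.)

left

A catalyst speeds both forward and reverse rates equally; it changes neither Q nor K — no shift from this change.
Removing β (aq), a reactant, drives the reaction to the left.
Dilution lowers every aqueous concentration by the same factor. Δn_aq = 0 − 1 = -1, so the system shifts toward the side with more dissolved moles — to the left.
Only the nonzero effect(s) matter; the net shift is to the left.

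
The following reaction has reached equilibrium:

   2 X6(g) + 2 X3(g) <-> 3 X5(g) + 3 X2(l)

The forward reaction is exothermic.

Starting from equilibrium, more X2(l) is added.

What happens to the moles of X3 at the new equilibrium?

X2 is a pure liquid; its activity is 1 regardless of amount, so Q is unaffected — no shift from this change.
No net shift occurs, so the amount of X3 is unchanged.

unchanged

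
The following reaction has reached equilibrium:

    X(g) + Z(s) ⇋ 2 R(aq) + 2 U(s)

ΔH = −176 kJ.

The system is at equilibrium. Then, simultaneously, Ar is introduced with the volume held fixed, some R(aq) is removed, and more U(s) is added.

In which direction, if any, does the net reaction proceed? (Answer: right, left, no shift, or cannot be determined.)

At constant volume, adding an inert gas leaves every reacting species' partial pressure unchanged, so Q is unchanged — no shift from this change.
Removing R (aq), a product, drives the reaction to the right.
U is a pure solid; its activity is 1 regardless of amount, so Q is unaffected — no shift from this change.
Only the nonzero effect(s) matter; the net shift is to the right.

right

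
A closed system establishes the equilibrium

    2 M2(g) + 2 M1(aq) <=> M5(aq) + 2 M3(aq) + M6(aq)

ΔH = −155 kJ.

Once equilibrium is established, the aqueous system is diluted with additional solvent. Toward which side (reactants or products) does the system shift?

Dilution lowers every aqueous concentration by the same factor. Δn_aq = 4 − 2 = +2, so the system shifts toward the side with more dissolved moles — to the right.

right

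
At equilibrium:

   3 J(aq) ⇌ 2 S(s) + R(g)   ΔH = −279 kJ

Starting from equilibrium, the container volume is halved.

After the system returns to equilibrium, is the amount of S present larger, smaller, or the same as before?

Gas moles: reactants 0, products 1 (Δn_gas = +1). Compression shifts the system toward the side with fewer moles of gas — to the left.
The net shift is to the left. S is a product, so its amount decreases.

decreases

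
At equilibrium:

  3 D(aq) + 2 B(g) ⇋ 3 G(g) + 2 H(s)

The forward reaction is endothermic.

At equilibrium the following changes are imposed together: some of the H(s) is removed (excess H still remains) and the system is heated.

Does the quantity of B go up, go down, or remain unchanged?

H is a pure solid; its activity is 1 regardless of amount, so Q is unaffected — no shift from this change.
The forward reaction is endothermic. Raising T favours the endothermic direction — shift to the right.
The net shift is to the right. B is a reactant, so its amount decreases.

decreases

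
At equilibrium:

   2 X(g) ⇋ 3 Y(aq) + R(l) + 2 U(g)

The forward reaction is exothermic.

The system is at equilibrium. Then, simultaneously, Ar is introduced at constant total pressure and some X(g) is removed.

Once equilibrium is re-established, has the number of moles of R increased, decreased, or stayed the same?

Adding inert gas at constant total pressure expands the volume, scaling every reacting partial pressure by the same factor. Δn_gas = 2 − 2 = 0, so Q is unchanged — no shift.
Removing X (g), a reactant, drives the reaction to the left.
The net shift is to the left. R is a product, so its amount decreases.

decreases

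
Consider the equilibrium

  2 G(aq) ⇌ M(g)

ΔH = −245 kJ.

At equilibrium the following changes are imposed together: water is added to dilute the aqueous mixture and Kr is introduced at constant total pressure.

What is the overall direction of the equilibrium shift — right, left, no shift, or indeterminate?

Dilution lowers every aqueous concentration by the same factor. Δn_aq = 0 − 2 = -2, so the system shifts toward the side with more dissolved moles — to the left.
Adding inert gas at constant total pressure expands the volume and lowers every reacting partial pressure. With Δn_gas = 1 − 0 = +1, Q moves away from K toward the side with fewer gas moles, so the system shifts toward the side with more gas moles — to the right.
The individual effects push in opposite directions; without quantitative information the net direction cannot be determined.

cannot be determined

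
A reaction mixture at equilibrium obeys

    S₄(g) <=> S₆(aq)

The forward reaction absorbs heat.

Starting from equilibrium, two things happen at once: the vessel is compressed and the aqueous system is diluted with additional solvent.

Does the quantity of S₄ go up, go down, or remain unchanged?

decreases

Gas moles: reactants 1, products 0 (Δn_gas = -1). Compression shifts the system toward the side with fewer moles of gas — to the right.
Dilution lowers every aqueous concentration by the same factor. Δn_aq = 1 − 0 = +1, so the system shifts toward the side with more dissolved moles — to the right.
The net shift is to the right. S₄ is a reactant, so its amount decreases.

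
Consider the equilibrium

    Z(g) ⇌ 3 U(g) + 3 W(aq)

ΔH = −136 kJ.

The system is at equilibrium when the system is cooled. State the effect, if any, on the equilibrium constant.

increases

K depends on temperature via the van 't Hoff relation. The forward reaction is exothermic, so lowering T increases K.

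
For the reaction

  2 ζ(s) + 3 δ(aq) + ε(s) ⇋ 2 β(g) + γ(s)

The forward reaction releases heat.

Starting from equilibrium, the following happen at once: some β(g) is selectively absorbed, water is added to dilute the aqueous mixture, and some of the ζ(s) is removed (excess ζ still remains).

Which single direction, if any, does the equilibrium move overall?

cannot be determined

Removing β (g), a product, drives the reaction to the right.
Dilution lowers every aqueous concentration by the same factor. Δn_aq = 0 − 3 = -3, so the system shifts toward the side with more dissolved moles — to the left.
ζ is a pure solid; its activity is 1 regardless of amount, so Q is unaffected — no shift from this change.
The individual effects push in opposite directions; without quantitative information the net direction cannot be determined.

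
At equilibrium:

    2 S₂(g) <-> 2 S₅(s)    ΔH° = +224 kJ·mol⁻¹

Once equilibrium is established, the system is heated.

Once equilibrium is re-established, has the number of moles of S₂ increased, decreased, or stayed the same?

decreases

The forward reaction is endothermic. Raising T favours the endothermic direction — shift to the right.
The net shift is to the right. S₂ is a reactant, so its amount decreases.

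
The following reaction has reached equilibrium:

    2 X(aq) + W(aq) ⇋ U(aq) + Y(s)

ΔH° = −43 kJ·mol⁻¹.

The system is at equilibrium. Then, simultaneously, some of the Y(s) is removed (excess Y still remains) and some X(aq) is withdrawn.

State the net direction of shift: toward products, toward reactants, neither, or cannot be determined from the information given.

Y is a pure solid; its activity is 1 regardless of amount, so Q is unaffected — no shift from this change.
Removing X (aq), a reactant, drives the reaction to the left.
Only the nonzero effect(s) matter; the net shift is to the left.

left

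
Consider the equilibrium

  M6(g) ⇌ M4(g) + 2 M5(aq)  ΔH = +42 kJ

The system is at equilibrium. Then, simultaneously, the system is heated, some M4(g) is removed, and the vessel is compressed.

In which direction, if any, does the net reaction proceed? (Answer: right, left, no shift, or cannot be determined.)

The forward reaction is endothermic. Raising T favours the endothermic direction — shift to the right.
Removing M4 (g), a product, drives the reaction to the right.
Gas moles: reactants 1, products 1. Δn_gas = 0, so a volume change leaves Q equal to K — no shift from this change.
Only the nonzero effect(s) matter; the net shift is to the right.

right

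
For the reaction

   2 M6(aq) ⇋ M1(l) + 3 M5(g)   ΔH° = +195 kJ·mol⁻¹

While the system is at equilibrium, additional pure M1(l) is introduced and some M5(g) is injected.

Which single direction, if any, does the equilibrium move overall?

M1 is a pure liquid; its activity is 1 regardless of amount, so Q is unaffected — no shift from this change.
Adding M5 (g), a product, drives the reaction to the left.
Only the nonzero effect(s) matter; the net shift is to the left.

left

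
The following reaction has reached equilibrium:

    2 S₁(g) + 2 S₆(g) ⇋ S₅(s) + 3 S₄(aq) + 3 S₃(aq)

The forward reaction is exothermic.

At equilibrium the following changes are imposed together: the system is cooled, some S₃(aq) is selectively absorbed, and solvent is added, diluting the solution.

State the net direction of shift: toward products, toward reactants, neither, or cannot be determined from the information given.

The forward reaction is exothermic. Lowering T favours the exothermic direction — shift to the right.
Removing S₃ (aq), a product, drives the reaction to the right.
Dilution lowers every aqueous concentration by the same factor. Δn_aq = 6 − 0 = +6, so the system shifts toward the side with more dissolved moles — to the right.
All effects act in the same direction — net shift to the right.

right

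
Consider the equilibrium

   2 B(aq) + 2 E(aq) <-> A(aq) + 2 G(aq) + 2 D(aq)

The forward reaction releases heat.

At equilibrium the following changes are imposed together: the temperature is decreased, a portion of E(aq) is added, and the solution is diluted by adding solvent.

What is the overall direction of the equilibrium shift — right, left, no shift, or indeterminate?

right

The forward reaction is exothermic. Lowering T favours the exothermic direction — shift to the right.
Adding E (aq), a reactant, drives the reaction to the right.
Dilution lowers every aqueous concentration by the same factor. Δn_aq = 5 − 4 = +1, so the system shifts toward the side with more dissolved moles — to the right.
All effects act in the same direction — net shift to the right.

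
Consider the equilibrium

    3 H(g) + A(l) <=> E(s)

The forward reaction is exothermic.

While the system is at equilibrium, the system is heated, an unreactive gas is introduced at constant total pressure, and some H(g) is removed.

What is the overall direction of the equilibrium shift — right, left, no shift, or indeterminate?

left

The forward reaction is exothermic. Raising T favours the endothermic direction — shift to the left.
Adding inert gas at constant total pressure expands the volume and lowers every reacting partial pressure. With Δn_gas = 0 − 3 = -3, Q moves away from K toward the side with fewer gas moles, so the system shifts toward the side with more gas moles — to the left.
Removing H (g), a reactant, drives the reaction to the left.
All effects act in the same direction — net shift to the left.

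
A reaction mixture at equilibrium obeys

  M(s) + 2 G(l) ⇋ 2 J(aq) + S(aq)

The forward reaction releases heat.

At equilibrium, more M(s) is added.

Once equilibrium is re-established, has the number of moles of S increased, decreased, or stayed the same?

M is a pure solid; its activity is 1 regardless of amount, so Q is unaffected — no shift from this change.
No net shift occurs, so the amount of S is unchanged.

unchanged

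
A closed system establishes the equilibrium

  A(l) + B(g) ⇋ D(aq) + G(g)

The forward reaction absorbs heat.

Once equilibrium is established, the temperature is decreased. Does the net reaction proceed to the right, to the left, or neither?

left

The forward reaction is endothermic. Lowering T favours the exothermic direction — shift to the left.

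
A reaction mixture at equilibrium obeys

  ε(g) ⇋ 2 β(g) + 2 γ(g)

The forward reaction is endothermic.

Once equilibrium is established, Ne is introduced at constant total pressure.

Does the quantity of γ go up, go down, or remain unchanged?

Adding inert gas at constant total pressure expands the volume and lowers every reacting partial pressure. With Δn_gas = 4 − 1 = +3, Q moves away from K toward the side with fewer gas moles, so the system shifts toward the side with more gas moles — to the right.
The net shift is to the right. γ is a product, so its amount increases.

increases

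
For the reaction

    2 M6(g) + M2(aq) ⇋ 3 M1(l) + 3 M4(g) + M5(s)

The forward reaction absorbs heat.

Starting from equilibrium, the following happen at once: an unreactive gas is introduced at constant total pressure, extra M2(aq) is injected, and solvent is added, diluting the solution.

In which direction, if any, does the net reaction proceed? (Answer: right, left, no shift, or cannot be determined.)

Adding inert gas at constant total pressure expands the volume and lowers every reacting partial pressure. With Δn_gas = 3 − 2 = +1, Q moves away from K toward the side with fewer gas moles, so the system shifts toward the side with more gas moles — to the right.
Adding M2 (aq), a reactant, drives the reaction to the right.
Dilution lowers every aqueous concentration by the same factor. Δn_aq = 0 − 1 = -1, so the system shifts toward the side with more dissolved moles — to the left.
The individual effects push in opposite directions; without quantitative information the net direction cannot be determined.

cannot be determined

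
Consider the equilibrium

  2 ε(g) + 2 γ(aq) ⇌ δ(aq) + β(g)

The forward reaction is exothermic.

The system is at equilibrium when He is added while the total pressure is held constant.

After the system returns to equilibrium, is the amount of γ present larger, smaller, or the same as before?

Adding inert gas at constant total pressure expands the volume and lowers every reacting partial pressure. With Δn_gas = 1 − 2 = -1, Q moves away from K toward the side with fewer gas moles, so the system shifts toward the side with more gas moles — to the left.
The net shift is to the left. γ is a reactant, so its amount increases.

increases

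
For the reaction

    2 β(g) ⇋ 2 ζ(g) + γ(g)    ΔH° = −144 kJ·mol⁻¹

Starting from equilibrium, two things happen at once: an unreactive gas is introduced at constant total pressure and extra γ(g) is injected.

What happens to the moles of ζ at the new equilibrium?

cannot be determined

Adding inert gas at constant total pressure expands the volume and lowers every reacting partial pressure. With Δn_gas = 3 − 2 = +1, Q moves away from K toward the side with fewer gas moles, so the system shifts toward the side with more gas moles — to the right.
Adding γ (g), a product, drives the reaction to the left.
The two effects oppose each other, so the net shift — and hence the change in ζ — cannot be determined from the given information.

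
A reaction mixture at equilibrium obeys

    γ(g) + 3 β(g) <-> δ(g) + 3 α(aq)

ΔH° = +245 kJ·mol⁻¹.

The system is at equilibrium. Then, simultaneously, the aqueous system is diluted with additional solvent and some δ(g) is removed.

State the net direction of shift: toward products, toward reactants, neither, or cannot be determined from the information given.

Dilution lowers every aqueous concentration by the same factor. Δn_aq = 3 − 0 = +3, so the system shifts toward the side with more dissolved moles — to the right.
Removing δ (g), a product, drives the reaction to the right.
All effects act in the same direction — net shift to the right.

right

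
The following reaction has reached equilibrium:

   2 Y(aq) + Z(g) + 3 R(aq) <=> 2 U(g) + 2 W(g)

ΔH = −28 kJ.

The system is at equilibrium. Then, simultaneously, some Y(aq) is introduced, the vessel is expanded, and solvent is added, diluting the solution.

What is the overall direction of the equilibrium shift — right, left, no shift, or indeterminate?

cannot be determined

Adding Y (aq), a reactant, drives the reaction to the right.
Gas moles: reactants 1, products 4 (Δn_gas = +3). Expansion shifts the system toward the side with more moles of gas — to the right.
Dilution lowers every aqueous concentration by the same factor. Δn_aq = 0 − 5 = -5, so the system shifts toward the side with more dissolved moles — to the left.
The individual effects push in opposite directions; without quantitative information the net direction cannot be determined.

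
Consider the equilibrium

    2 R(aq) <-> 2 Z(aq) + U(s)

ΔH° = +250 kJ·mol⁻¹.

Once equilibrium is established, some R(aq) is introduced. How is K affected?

The equilibrium constant depends only on temperature. This perturbation may move the position of equilibrium, but since T is unchanged, K itself is unchanged.

unchanged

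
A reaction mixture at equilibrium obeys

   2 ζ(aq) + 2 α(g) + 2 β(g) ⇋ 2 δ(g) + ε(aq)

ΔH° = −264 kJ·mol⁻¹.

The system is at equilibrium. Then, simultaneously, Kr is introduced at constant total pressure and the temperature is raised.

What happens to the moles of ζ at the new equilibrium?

Adding inert gas at constant total pressure expands the volume and lowers every reacting partial pressure. With Δn_gas = 2 − 4 = -2, Q moves away from K toward the side with fewer gas moles, so the system shifts toward the side with more gas moles — to the left.
The forward reaction is exothermic. Raising T favours the endothermic direction — shift to the left.
The net shift is to the left. ζ is a reactant, so its amount increases.

increases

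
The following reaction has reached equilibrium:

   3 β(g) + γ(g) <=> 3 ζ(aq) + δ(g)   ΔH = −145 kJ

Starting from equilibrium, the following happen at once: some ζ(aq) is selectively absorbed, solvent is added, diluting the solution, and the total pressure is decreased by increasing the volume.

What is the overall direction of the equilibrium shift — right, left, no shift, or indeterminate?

cannot be determined

Removing ζ (aq), a product, drives the reaction to the right.
Dilution lowers every aqueous concentration by the same factor. Δn_aq = 3 − 0 = +3, so the system shifts toward the side with more dissolved moles — to the right.
Gas moles: reactants 4, products 1 (Δn_gas = -3). Expansion shifts the system toward the side with more moles of gas — to the left.
The individual effects push in opposite directions; without quantitative information the net direction cannot be determined.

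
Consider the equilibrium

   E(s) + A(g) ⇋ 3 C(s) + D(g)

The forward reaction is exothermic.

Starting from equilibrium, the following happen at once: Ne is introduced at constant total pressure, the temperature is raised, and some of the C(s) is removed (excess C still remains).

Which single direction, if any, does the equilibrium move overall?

left

Adding inert gas at constant total pressure expands the volume, scaling every reacting partial pressure by the same factor. Δn_gas = 1 − 1 = 0, so Q is unchanged — no shift.
The forward reaction is exothermic. Raising T favours the endothermic direction — shift to the left.
C is a pure solid; its activity is 1 regardless of amount, so Q is unaffected — no shift from this change.
Only the nonzero effect(s) matter; the net shift is to the left.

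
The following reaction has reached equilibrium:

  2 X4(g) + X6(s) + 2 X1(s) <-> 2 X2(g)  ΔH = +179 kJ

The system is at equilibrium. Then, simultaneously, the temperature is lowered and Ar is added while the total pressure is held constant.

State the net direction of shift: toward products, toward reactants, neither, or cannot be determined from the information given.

left

The forward reaction is endothermic. Lowering T favours the exothermic direction — shift to the left.
Adding inert gas at constant total pressure expands the volume, scaling every reacting partial pressure by the same factor. Δn_gas = 2 − 2 = 0, so Q is unchanged — no shift.
Only the nonzero effect(s) matter; the net shift is to the left.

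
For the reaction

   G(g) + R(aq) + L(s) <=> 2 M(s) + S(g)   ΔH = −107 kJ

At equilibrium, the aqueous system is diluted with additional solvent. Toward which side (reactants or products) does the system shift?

Dilution lowers every aqueous concentration by the same factor. Δn_aq = 0 − 1 = -1, so the system shifts toward the side with more dissolved moles — to the left.

left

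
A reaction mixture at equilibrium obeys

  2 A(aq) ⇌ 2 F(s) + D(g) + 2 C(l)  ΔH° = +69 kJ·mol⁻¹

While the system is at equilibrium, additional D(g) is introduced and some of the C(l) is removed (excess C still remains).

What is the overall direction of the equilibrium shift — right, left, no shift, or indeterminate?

Adding D (g), a product, drives the reaction to the left.
C is a pure liquid; its activity is 1 regardless of amount, so Q is unaffected — no shift from this change.
Only the nonzero effect(s) matter; the net shift is to the left.

left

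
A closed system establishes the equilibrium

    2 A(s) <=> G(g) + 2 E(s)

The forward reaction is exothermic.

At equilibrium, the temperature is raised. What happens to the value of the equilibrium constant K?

decreases

K depends on temperature via the van 't Hoff relation. The forward reaction is exothermic, so raising T decreases K.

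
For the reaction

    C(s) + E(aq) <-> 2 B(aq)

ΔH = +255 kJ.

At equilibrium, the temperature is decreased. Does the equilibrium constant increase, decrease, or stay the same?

K depends on temperature via the van 't Hoff relation. The forward reaction is endothermic, so lowering T decreases K.

decreases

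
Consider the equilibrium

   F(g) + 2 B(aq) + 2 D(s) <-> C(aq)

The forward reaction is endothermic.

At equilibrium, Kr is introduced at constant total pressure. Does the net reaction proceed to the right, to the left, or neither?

Adding inert gas at constant total pressure expands the volume and lowers every reacting partial pressure. With Δn_gas = 0 − 1 = -1, Q moves away from K toward the side with fewer gas moles, so the system shifts toward the side with more gas moles — to the left.

left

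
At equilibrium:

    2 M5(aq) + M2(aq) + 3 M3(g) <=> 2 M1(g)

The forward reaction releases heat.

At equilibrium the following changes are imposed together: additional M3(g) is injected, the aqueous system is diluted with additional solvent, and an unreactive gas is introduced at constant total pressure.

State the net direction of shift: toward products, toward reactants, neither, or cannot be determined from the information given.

Adding M3 (g), a reactant, drives the reaction to the right.
Dilution lowers every aqueous concentration by the same factor. Δn_aq = 0 − 3 = -3, so the system shifts toward the side with more dissolved moles — to the left.
Adding inert gas at constant total pressure expands the volume and lowers every reacting partial pressure. With Δn_gas = 2 − 3 = -1, Q moves away from K toward the side with fewer gas moles, so the system shifts toward the side with more gas moles — to the left.
The individual effects push in opposite directions; without quantitative information the net direction cannot be determined.

cannot be determined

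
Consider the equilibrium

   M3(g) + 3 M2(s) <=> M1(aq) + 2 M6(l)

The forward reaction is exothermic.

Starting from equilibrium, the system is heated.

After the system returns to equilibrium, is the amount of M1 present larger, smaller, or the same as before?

decreases

The forward reaction is exothermic. Raising T favours the endothermic direction — shift to the left.
The net shift is to the left. M1 is a product, so its amount decreases.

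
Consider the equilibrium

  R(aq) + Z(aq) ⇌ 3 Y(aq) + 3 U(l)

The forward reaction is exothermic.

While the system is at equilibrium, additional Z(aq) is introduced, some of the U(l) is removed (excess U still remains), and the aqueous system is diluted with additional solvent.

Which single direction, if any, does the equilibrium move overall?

Adding Z (aq), a reactant, drives the reaction to the right.
U is a pure liquid; its activity is 1 regardless of amount, so Q is unaffected — no shift from this change.
Dilution lowers every aqueous concentration by the same factor. Δn_aq = 3 − 2 = +1, so the system shifts toward the side with more dissolved moles — to the right.
Only the nonzero effect(s) matter; the net shift is to the right.

right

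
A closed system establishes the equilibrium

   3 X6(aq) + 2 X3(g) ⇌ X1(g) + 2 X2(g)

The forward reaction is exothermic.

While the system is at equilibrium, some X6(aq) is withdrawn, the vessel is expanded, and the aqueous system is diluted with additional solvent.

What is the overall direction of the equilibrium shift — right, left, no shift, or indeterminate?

Removing X6 (aq), a reactant, drives the reaction to the left.
Gas moles: reactants 2, products 3 (Δn_gas = +1). Expansion shifts the system toward the side with more moles of gas — to the right.
Dilution lowers every aqueous concentration by the same factor. Δn_aq = 0 − 3 = -3, so the system shifts toward the side with more dissolved moles — to the left.
The individual effects push in opposite directions; without quantitative information the net direction cannot be determined.

cannot be determined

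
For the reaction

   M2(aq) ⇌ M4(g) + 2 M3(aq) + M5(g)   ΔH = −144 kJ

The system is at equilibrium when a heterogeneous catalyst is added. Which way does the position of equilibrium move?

no shift

A catalyst speeds both forward and reverse rates equally; it changes neither Q nor K — no shift from this change.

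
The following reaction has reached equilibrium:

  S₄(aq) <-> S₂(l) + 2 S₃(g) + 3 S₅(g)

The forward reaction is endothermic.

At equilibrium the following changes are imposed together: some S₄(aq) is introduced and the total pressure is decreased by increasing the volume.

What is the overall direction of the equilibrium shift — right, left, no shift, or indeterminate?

right

Adding S₄ (aq), a reactant, drives the reaction to the right.
Gas moles: reactants 0, products 5 (Δn_gas = +5). Expansion shifts the system toward the side with more moles of gas — to the right.
All effects act in the same direction — net shift to the right.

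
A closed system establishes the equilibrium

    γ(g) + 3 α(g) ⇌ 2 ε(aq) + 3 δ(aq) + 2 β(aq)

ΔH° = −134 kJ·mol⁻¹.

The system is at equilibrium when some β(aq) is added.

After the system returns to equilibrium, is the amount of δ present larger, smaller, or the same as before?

decreases

Adding β (aq), a product, drives the reaction to the left.
The net shift is to the left. δ is a product, so its amount decreases.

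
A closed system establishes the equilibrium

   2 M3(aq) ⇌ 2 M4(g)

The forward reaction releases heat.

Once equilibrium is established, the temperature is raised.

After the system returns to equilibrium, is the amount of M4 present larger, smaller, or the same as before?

decreases

The forward reaction is exothermic. Raising T favours the endothermic direction — shift to the left.
The net shift is to the left. M4 is a product, so its amount decreases.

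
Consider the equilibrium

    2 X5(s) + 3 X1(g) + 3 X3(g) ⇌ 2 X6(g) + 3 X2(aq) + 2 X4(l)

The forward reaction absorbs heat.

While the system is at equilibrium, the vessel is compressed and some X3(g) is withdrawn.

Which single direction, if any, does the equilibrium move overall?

cannot be determined

Gas moles: reactants 6, products 2 (Δn_gas = -4). Compression shifts the system toward the side with fewer moles of gas — to the right.
Removing X3 (g), a reactant, drives the reaction to the left.
The individual effects push in opposite directions; without quantitative information the net direction cannot be determined.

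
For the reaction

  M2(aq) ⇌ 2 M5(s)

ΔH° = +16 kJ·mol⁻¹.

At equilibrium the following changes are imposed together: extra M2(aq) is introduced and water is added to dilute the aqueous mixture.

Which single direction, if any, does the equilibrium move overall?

Adding M2 (aq), a reactant, drives the reaction to the right.
Dilution lowers every aqueous concentration by the same factor. Δn_aq = 0 − 1 = -1, so the system shifts toward the side with more dissolved moles — to the left.
The individual effects push in opposite directions; without quantitative information the net direction cannot be determined.

cannot be determined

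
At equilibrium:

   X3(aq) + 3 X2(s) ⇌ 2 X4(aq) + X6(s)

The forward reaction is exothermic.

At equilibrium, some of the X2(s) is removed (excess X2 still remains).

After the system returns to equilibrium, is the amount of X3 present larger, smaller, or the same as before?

unchanged

X2 is a pure solid; its activity is 1 regardless of amount, so Q is unaffected — no shift from this change.
No net shift occurs, so the amount of X3 is unchanged.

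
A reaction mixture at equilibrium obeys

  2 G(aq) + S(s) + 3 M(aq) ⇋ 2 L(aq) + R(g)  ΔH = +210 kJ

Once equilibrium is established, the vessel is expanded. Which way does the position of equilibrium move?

right

Gas moles: reactants 0, products 1 (Δn_gas = +1). Expansion shifts the system toward the side with more moles of gas — to the right.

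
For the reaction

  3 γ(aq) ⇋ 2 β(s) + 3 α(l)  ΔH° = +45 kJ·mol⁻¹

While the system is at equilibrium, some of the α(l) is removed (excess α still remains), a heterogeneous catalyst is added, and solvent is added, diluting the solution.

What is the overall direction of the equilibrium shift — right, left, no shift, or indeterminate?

left

α is a pure liquid; its activity is 1 regardless of amount, so Q is unaffected — no shift from this change.
A catalyst speeds both forward and reverse rates equally; it changes neither Q nor K — no shift from this change.
Dilution lowers every aqueous concentration by the same factor. Δn_aq = 0 − 3 = -3, so the system shifts toward the side with more dissolved moles — to the left.
Only the nonzero effect(s) matter; the net shift is to the left.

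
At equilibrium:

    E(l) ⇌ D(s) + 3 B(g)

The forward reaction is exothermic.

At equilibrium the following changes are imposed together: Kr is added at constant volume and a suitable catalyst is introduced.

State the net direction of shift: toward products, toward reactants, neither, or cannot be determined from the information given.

no shift

At constant volume, adding an inert gas leaves every reacting species' partial pressure unchanged, so Q is unchanged — no shift from this change.
A catalyst speeds both forward and reverse rates equally; it changes neither Q nor K — no shift from this change.
None of the changes alters Q relative to K, so there is no net shift.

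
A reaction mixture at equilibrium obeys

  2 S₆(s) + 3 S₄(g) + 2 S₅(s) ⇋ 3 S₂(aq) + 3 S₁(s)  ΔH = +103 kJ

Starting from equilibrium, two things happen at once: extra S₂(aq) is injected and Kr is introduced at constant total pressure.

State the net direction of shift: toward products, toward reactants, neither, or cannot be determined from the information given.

left

Adding S₂ (aq), a product, drives the reaction to the left.
Adding inert gas at constant total pressure expands the volume and lowers every reacting partial pressure. With Δn_gas = 0 − 3 = -3, Q moves away from K toward the side with fewer gas moles, so the system shifts toward the side with more gas moles — to the left.
All effects act in the same direction — net shift to the left.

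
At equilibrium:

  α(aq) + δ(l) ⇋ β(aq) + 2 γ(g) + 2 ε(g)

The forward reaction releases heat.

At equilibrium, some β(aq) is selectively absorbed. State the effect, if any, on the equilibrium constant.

The equilibrium constant depends only on temperature. This perturbation may move the position of equilibrium, but since T is unchanged, K itself is unchanged.

unchanged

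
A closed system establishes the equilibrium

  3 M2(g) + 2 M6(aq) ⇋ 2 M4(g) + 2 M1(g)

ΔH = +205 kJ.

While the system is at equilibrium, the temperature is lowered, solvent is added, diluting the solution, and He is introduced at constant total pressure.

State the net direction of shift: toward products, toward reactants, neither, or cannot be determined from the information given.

cannot be determined

The forward reaction is endothermic. Lowering T favours the exothermic direction — shift to the left.
Dilution lowers every aqueous concentration by the same factor. Δn_aq = 0 − 2 = -2, so the system shifts toward the side with more dissolved moles — to the left.
Adding inert gas at constant total pressure expands the volume and lowers every reacting partial pressure. With Δn_gas = 4 − 3 = +1, Q moves away from K toward the side with fewer gas moles, so the system shifts toward the side with more gas moles — to the right.
The individual effects push in opposite directions; without quantitative information the net direction cannot be determined.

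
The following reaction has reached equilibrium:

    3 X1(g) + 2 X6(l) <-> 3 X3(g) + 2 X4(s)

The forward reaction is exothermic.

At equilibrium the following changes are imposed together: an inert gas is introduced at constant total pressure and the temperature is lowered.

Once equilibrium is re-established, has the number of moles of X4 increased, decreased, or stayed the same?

Adding inert gas at constant total pressure expands the volume, scaling every reacting partial pressure by the same factor. Δn_gas = 3 − 3 = 0, so Q is unchanged — no shift.
The forward reaction is exothermic. Lowering T favours the exothermic direction — shift to the right.
The net shift is to the right. X4 is a product, so its amount increases.

increases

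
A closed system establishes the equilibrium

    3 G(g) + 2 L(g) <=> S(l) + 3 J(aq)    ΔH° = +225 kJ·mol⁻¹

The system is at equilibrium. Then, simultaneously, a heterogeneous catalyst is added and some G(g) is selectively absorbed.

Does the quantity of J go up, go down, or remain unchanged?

decreases

A catalyst speeds both forward and reverse rates equally; it changes neither Q nor K — no shift from this change.
Removing G (g), a reactant, drives the reaction to the left.
The net shift is to the left. J is a product, so its amount decreases.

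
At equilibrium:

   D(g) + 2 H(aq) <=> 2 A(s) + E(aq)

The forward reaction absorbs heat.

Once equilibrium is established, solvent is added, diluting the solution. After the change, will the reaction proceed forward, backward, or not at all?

left

Dilution lowers every aqueous concentration by the same factor. Δn_aq = 1 − 2 = -1, so the system shifts toward the side with more dissolved moles — to the left.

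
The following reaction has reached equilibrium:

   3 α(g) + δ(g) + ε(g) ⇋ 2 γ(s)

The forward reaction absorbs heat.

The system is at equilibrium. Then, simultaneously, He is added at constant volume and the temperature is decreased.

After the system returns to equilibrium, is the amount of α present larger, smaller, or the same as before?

At constant volume, adding an inert gas leaves every reacting species' partial pressure unchanged, so Q is unchanged — no shift from this change.
The forward reaction is endothermic. Lowering T favours the exothermic direction — shift to the left.
The net shift is to the left. α is a reactant, so its amount increases.

increases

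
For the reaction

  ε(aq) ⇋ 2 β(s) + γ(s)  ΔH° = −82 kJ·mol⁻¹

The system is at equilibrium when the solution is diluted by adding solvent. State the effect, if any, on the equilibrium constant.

The equilibrium constant depends only on temperature. This perturbation may move the position of equilibrium, but since T is unchanged, K itself is unchanged.

unchanged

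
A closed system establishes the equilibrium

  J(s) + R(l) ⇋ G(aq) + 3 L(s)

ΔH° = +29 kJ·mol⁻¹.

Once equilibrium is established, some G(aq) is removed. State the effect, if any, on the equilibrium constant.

unchanged

The equilibrium constant depends only on temperature. This perturbation may move the position of equilibrium, but since T is unchanged, K itself is unchanged.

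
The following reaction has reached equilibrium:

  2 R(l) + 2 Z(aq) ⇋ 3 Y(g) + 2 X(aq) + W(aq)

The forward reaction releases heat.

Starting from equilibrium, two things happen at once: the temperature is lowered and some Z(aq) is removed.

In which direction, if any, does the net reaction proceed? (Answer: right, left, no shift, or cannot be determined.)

cannot be determined

The forward reaction is exothermic. Lowering T favours the exothermic direction — shift to the right.
Removing Z (aq), a reactant, drives the reaction to the left.
The individual effects push in opposite directions; without quantitative information the net direction cannot be determined.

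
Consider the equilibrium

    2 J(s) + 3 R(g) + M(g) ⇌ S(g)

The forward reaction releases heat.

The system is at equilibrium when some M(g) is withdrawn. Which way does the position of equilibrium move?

Removing M (g), a reactant, drives the reaction to the left.

left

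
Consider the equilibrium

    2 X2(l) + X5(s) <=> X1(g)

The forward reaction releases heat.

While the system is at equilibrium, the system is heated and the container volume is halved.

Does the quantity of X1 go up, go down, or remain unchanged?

decreases

The forward reaction is exothermic. Raising T favours the endothermic direction — shift to the left.
Gas moles: reactants 0, products 1 (Δn_gas = +1). Compression shifts the system toward the side with fewer moles of gas — to the left.
The net shift is to the left. X1 is a product, so its amount decreases.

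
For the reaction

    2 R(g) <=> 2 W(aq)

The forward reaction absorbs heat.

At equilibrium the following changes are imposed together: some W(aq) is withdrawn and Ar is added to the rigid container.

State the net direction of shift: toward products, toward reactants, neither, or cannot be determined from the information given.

Removing W (aq), a product, drives the reaction to the right.
At constant volume, adding an inert gas leaves every reacting species' partial pressure unchanged, so Q is unchanged — no shift from this change.
Only the nonzero effect(s) matter; the net shift is to the right.

right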